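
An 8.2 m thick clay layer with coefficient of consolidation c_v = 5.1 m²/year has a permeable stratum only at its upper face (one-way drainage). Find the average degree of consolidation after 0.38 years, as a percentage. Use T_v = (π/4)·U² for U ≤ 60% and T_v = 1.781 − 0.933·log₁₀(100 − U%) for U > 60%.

U ≈ 19.2 %

Drainage path length: H_d = H = 8.2 m (single drainage).
T_v = c_v·t/H_d² = 5.1×0.38/8.2² = 0.028822.
T_v = 0.028822 corresponds to the U ≤ 60% branch:
U = √(4T_v/π) = 0.1916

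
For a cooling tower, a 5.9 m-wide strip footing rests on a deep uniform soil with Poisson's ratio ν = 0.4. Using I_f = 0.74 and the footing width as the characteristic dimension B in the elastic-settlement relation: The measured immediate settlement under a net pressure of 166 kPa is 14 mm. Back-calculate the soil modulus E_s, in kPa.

E_s ≈ 43500 kPa

S_e = q·B·(1−ν²)/E_s · I_f  ⇒  E_s = q·B·(1−ν²)·I_f / S_e.
E_s = 166 × 5.9 × 0.84 × 0.74 / 0.014 = 43490 kPa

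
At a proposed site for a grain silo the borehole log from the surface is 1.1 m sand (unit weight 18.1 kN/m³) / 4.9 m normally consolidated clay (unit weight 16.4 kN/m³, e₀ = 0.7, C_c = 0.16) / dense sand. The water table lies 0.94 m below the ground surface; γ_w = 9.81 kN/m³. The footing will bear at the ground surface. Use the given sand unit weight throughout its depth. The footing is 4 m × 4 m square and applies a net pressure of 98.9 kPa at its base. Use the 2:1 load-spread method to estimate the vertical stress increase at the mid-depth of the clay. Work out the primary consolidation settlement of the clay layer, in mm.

S_c ≈ 118 mm

Mid-depth of clay below the ground surface: z = 1.1 + 4.9/2 = 3.55 m.
Total vertical stress at mid-clay: σ_v = 18.1×1.1 + 16.4×2.45 = 60.09 kPa.
Pore pressure: u = 9.81×(3.55 − 0.94) = 25.604 kPa.
Initial effective stress: σ'_0 = σ_v − u = 60.09 − 25.604 = 34.486 kPa.
Stress increase at mid-clay by the 2:1 spreading method:
Δσ = qBL/((B+z)(L+z)) = 98.9×4×4/((4+3.55)(4+3.55)) = 27.76 kPa
Final effective stress: σ'_f = σ'_0 + Δσ = 34.486 + 27.76 = 62.246 kPa.
Normally consolidated clay, so the full stress increment lies on the virgin compression line:
S_c = C_c·H/(1+e₀)·log₁₀(σ'_f/σ'_0) = 0.16×4.9/(1+0.7)×log₁₀(62.246/34.486)
    = 0.46118 × 0.25647 = 0.1183 m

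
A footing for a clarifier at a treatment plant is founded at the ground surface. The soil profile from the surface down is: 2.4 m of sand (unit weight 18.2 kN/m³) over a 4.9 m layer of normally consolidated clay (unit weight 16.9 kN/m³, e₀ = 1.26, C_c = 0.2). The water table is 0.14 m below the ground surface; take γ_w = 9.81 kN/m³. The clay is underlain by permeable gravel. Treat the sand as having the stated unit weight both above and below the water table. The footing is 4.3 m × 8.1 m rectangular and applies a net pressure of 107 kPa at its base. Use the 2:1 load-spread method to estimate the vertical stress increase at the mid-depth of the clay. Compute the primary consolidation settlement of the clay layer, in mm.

Mid-depth of clay below the ground surface: z = 2.4 + 4.9/2 = 4.85 m.
Total vertical stress at mid-clay: σ_v = 18.2×2.4 + 16.9×2.45 = 85.085 kPa.
Pore pressure: u = 9.81×(4.85 − 0.14) = 46.205 kPa.
Initial effective stress: σ'_0 = σ_v − u = 85.085 − 46.205 = 38.88 kPa.
Stress increase at mid-clay by the 2:1 spreading method:
Δσ = qBL/((B+z)(L+z)) = 107×4.3×8.1/((4.3+4.85)(8.1+4.85)) = 31.452 kPa
Final effective stress: σ'_f = σ'_0 + Δσ = 38.88 + 31.452 = 70.332 kPa.
Normally consolidated clay, so the full stress increment lies on the virgin compression line:
S_c = C_c·H/(1+e₀)·log₁₀(σ'_f/σ'_0) = 0.2×4.9/(1+1.26)×log₁₀(70.332/38.88)
    = 0.43363 × 0.25743 = 0.1116 m

S_c ≈ 112 mm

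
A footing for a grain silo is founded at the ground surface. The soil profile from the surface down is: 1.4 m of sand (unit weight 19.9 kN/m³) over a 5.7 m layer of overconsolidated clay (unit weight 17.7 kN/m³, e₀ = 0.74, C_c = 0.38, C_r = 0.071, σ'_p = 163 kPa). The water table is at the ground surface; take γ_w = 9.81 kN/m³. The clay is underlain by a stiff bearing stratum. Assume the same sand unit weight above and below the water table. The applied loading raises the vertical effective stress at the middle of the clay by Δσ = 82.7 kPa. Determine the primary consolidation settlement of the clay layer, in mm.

S_c ≈ 119 mm

Mid-depth of clay below the ground surface: z = 1.4 + 5.7/2 = 4.25 m.
Total vertical stress at mid-clay: σ_v = 19.9×1.4 + 17.7×2.85 = 78.305 kPa.
Pore pressure: u = 9.81×(4.25 − 0) = 41.693 kPa.
Initial effective stress: σ'_0 = σ_v − u = 78.305 − 41.693 = 36.612 kPa.
Final effective stress: σ'_f = 36.612 + 82.7 = 119.31 kPa.
σ'_f = 119.31 ≤ σ'_p = 163 kPa, so the clay remains overconsolidated and only the recompression index applies:
S_c = C_r·H/(1+e₀)·log₁₀(σ'_f/σ'_0) = 0.071×5.7/1.74×log₁₀(119.31/36.612)
    = 0.23259 × 0.51305 = 0.1193 m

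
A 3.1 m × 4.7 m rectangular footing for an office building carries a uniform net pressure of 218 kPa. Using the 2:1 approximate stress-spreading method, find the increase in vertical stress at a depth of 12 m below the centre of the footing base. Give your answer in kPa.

Δσ_z ≈ 12.6 kPa

By the 2:1 method the load spreads at 1 horizontal : 2 vertical, so at depth z the loaded area has grown by z in each plan dimension:
Δσ = qBL/((B+z)(L+z)) = 218×3.1×4.7/((3.1+12)(4.7+12)) = 12.596 kPa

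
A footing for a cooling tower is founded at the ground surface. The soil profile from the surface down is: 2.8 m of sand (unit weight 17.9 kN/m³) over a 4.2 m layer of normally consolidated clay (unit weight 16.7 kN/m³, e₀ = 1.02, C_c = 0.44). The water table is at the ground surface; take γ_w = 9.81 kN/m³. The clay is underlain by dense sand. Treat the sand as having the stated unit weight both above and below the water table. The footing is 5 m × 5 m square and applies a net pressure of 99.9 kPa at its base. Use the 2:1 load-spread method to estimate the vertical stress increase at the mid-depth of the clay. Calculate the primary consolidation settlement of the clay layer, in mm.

Mid-depth of clay below the ground surface: z = 2.8 + 4.2/2 = 4.9 m.
Total vertical stress at mid-clay: σ_v = 17.9×2.8 + 16.7×2.1 = 85.19 kPa.
Pore pressure: u = 9.81×(4.9 − 0) = 48.069 kPa.
Initial effective stress: σ'_0 = σ_v − u = 85.19 − 48.069 = 37.121 kPa.
Stress increase at mid-clay by the 2:1 spreading method:
Δσ = qBL/((B+z)(L+z)) = 99.9×5×5/((5+4.9)(5+4.9)) = 25.482 kPa
Final effective stress: σ'_f = σ'_0 + Δσ = 37.121 + 25.482 = 62.603 kPa.
Normally consolidated clay, so the full stress increment lies on the virgin compression line:
S_c = C_c·H/(1+e₀)·log₁₀(σ'_f/σ'_0) = 0.44×4.2/(1+1.02)×log₁₀(62.603/37.121)
    = 0.91485 × 0.22698 = 0.2077 m

S_c ≈ 208 mm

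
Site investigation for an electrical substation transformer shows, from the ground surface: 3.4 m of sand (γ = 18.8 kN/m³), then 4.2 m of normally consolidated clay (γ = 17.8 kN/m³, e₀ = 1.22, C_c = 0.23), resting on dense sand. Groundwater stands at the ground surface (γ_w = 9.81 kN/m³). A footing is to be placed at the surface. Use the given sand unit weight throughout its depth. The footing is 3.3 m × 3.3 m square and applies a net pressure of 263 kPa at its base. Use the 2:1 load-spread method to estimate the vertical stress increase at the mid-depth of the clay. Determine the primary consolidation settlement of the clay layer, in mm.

Mid-depth of clay below the ground surface: z = 3.4 + 4.2/2 = 5.5 m.
Total vertical stress at mid-clay: σ_v = 18.8×3.4 + 17.8×2.1 = 101.3 kPa.
Pore pressure: u = 9.81×(5.5 − 0) = 53.955 kPa.
Initial effective stress: σ'_0 = σ_v − u = 101.3 − 53.955 = 47.345 kPa.
Stress increase at mid-clay by the 2:1 spreading method:
Δσ = qBL/((B+z)(L+z)) = 263×3.3×3.3/((3.3+5.5)(3.3+5.5)) = 36.984 kPa
Final effective stress: σ'_f = σ'_0 + Δσ = 47.345 + 36.984 = 84.329 kPa.
Normally consolidated clay, so the full stress increment lies on the virgin compression line:
S_c = C_c·H/(1+e₀)·log₁₀(σ'_f/σ'_0) = 0.23×4.2/(1+1.22)×log₁₀(84.329/47.345)
    = 0.43514 × 0.2507 = 0.1091 m

S_c ≈ 109 mm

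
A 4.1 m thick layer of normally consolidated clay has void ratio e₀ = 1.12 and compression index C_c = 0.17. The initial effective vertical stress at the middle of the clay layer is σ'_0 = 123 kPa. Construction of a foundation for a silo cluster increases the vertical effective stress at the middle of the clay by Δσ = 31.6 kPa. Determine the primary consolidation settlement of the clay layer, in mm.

Final effective stress: σ'_f = σ'_0 + Δσ = 123 + 31.6 = 154.6 kPa.
Normally consolidated clay, so the full stress increment lies on the virgin compression line:
S_c = C_c·H/(1+e₀)·log₁₀(σ'_f/σ'_0) = 0.17×4.1/(1+1.12)×log₁₀(154.6/123)
    = 0.32877 × 0.099304 = 0.03265 m

S_c ≈ 32.6 mm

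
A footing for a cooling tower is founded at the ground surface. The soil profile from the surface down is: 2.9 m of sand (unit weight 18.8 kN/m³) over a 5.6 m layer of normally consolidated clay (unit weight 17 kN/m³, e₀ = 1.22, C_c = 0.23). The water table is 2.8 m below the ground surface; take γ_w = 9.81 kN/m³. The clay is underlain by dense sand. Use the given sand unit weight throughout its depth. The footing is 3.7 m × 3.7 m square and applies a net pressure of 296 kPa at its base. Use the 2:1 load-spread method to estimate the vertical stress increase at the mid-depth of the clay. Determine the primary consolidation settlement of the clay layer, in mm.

S_c ≈ 122 mm

Mid-depth of clay below the ground surface: z = 2.9 + 5.6/2 = 5.7 m.
Total vertical stress at mid-clay: σ_v = 18.8×2.9 + 17×2.8 = 102.12 kPa.
Pore pressure: u = 9.81×(5.7 − 2.8) = 28.449 kPa.
Initial effective stress: σ'_0 = σ_v − u = 102.12 − 28.449 = 73.671 kPa.
Stress increase at mid-clay by the 2:1 spreading method:
Δσ = qBL/((B+z)(L+z)) = 296×3.7×3.7/((3.7+5.7)(3.7+5.7)) = 45.861 kPa
Final effective stress: σ'_f = σ'_0 + Δσ = 73.671 + 45.861 = 119.53 kPa.
Normally consolidated clay, so the full stress increment lies on the virgin compression line:
S_c = C_c·H/(1+e₀)·log₁₀(σ'_f/σ'_0) = 0.23×5.6/(1+1.22)×log₁₀(119.53/73.671)
    = 0.58018 × 0.21018 = 0.1219 m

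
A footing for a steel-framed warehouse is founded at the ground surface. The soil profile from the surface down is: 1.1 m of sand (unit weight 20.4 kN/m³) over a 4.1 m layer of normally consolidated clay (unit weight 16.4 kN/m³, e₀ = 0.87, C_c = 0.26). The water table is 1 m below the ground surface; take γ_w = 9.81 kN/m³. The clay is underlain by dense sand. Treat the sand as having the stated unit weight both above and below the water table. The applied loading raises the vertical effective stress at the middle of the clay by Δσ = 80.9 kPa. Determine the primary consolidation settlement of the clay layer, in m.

Mid-depth of clay below the ground surface: z = 1.1 + 4.1/2 = 3.15 m.
Total vertical stress at mid-clay: σ_v = 20.4×1.1 + 16.4×2.05 = 56.06 kPa.
Pore pressure: u = 9.81×(3.15 − 1) = 21.091 kPa.
Initial effective stress: σ'_0 = σ_v − u = 56.06 − 21.091 = 34.969 kPa.
Final effective stress: σ'_f = σ'_0 + Δσ = 34.969 + 80.9 = 115.87 kPa.
Normally consolidated clay, so the full stress increment lies on the virgin compression line:
S_c = C_c·H/(1+e₀)·log₁₀(σ'_f/σ'_0) = 0.26×4.1/(1+0.87)×log₁₀(115.87/34.969)
    = 0.57005 × 0.52029 = 0.2966 m

S_c ≈ 0.297 m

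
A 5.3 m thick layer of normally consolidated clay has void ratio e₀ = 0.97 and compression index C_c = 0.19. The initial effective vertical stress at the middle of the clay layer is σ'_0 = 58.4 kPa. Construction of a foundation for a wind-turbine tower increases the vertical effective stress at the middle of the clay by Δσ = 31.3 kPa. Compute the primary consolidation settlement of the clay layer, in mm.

Final effective stress: σ'_f = σ'_0 + Δσ = 58.4 + 31.3 = 89.7 kPa.
Normally consolidated clay, so the full stress increment lies on the virgin compression line:
S_c = C_c·H/(1+e₀)·log₁₀(σ'_f/σ'_0) = 0.19×5.3/(1+0.97)×log₁₀(89.7/58.4)
    = 0.51117 × 0.18638 = 0.09527 m

S_c ≈ 95.3 mm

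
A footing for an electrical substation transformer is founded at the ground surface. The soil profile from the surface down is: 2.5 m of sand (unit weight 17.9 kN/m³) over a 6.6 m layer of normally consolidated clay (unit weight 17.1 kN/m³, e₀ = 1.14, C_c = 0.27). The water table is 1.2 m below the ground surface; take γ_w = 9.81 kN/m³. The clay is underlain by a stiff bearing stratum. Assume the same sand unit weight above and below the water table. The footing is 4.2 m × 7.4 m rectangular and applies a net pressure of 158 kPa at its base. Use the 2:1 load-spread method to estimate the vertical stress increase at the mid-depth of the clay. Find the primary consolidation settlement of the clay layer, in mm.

Mid-depth of clay below the ground surface: z = 2.5 + 6.6/2 = 5.8 m.
Total vertical stress at mid-clay: σ_v = 17.9×2.5 + 17.1×3.3 = 101.18 kPa.
Pore pressure: u = 9.81×(5.8 − 1.2) = 45.126 kPa.
Initial effective stress: σ'_0 = σ_v − u = 101.18 − 45.126 = 56.054 kPa.
Stress increase at mid-clay by the 2:1 spreading method:
Δσ = qBL/((B+z)(L+z)) = 158×4.2×7.4/((4.2+5.8)(7.4+5.8)) = 37.202 kPa
Final effective stress: σ'_f = σ'_0 + Δσ = 56.054 + 37.202 = 93.256 kPa.
Normally consolidated clay, so the full stress increment lies on the virgin compression line:
S_c = C_c·H/(1+e₀)·log₁₀(σ'_f/σ'_0) = 0.27×6.6/(1+1.14)×log₁₀(93.256/56.054)
    = 0.83271 × 0.22107 = 0.1841 m

S_c ≈ 184 mm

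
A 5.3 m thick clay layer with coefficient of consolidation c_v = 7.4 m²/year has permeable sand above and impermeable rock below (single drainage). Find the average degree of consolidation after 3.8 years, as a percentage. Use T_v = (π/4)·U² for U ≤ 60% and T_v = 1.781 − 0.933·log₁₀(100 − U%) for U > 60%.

Drainage path length: H_d = H = 5.3 m (single drainage).
T_v = c_v·t/H_d² = 7.4×3.8/5.3² = 1.0011.
T_v = 1.0011 corresponds to the U > 60% branch:
U = 1 − 10^((1.781 − T_v)/0.933)/100 = 0.9315

U ≈ 93.1 %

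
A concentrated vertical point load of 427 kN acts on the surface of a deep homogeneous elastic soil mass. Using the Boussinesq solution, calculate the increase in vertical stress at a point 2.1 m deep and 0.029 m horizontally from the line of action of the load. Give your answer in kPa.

Boussinesq vertical stress below a point load on an elastic half-space:
Δσ_z = 3P/(2πz²) · [1 + (r/z)²]^(−5/2)
r/z = 0.029/2.1 = 0.01381; [1+(r/z)²]^(−5/2) = 0.99952.
Δσ_z = 3×427/(2π×2.1²) × 0.99952 = 46.231 × 0.99952 = 46.21 kPa

Δσ_z ≈ 46.2 kPa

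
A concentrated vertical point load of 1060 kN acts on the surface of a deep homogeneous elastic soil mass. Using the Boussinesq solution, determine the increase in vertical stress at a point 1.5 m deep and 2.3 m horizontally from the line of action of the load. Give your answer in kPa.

Δσ_z ≈ 10.9 kPa

Boussinesq vertical stress below a point load on an elastic half-space:
Δσ_z = 3P/(2πz²) · [1 + (r/z)²]^(−5/2)
r/z = 2.3/1.5 = 1.5333; [1+(r/z)²]^(−5/2) = 0.048644.
Δσ_z = 3×1060/(2π×1.5²) × 0.048644 = 224.94 × 0.048644 = 10.94 kPa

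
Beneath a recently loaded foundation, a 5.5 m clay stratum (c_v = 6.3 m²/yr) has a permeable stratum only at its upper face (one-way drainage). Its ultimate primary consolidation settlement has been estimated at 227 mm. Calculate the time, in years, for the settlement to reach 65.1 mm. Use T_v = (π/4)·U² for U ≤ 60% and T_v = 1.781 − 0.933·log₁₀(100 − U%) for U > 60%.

Drainage path length: H_d = H = 5.5 m (single drainage).
U = S(t)/S_ult = 65.1/227 = 0.2868.
U ≤ 60%: T_v = (π/4)·U² = (π/4)×0.28678² = 0.064595.
t = T_v·H_d²/c_v = 0.064595×5.5²/6.3 = 0.3102 years.

t ≈ 0.31 years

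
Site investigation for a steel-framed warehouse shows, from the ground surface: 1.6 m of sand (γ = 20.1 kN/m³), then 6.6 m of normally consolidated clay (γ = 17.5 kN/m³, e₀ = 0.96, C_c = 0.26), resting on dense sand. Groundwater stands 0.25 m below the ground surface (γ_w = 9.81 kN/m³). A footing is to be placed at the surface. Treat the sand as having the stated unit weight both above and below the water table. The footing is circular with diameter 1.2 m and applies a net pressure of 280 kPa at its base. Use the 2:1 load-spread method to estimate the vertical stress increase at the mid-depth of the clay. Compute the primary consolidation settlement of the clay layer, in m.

Mid-depth of clay below the ground surface: z = 1.6 + 6.6/2 = 4.9 m.
Total vertical stress at mid-clay: σ_v = 20.1×1.6 + 17.5×3.3 = 89.91 kPa.
Pore pressure: u = 9.81×(4.9 − 0.25) = 45.617 kPa.
Initial effective stress: σ'_0 = σ_v − u = 89.91 − 45.617 = 44.293 kPa.
Stress increase at mid-clay by the 2:1 spreading method:
Δσ ≈ qD²/(D+z)² = 280×1.2²/(1.2+4.9)² = 10.836 kPa
Final effective stress: σ'_f = σ'_0 + Δσ = 44.293 + 10.836 = 55.129 kPa.
Normally consolidated clay, so the full stress increment lies on the virgin compression line:
S_c = C_c·H/(1+e₀)·log₁₀(σ'_f/σ'_0) = 0.26×6.6/(1+0.96)×log₁₀(55.129/44.293)
    = 0.87551 × 0.095045 = 0.08321 m

S_c ≈ 0.0832 m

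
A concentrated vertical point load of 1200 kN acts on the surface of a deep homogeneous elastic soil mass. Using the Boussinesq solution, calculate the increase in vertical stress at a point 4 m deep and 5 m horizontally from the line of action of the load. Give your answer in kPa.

Δσ_z ≈ 3.41 kPa

Boussinesq vertical stress below a point load on an elastic half-space:
Δσ_z = 3P/(2πz²) · [1 + (r/z)²]^(−5/2)
r/z = 5/4 = 1.25; [1+(r/z)²]^(−5/2) = 0.095135.
Δσ_z = 3×1200/(2π×4²) × 0.095135 = 35.81 × 0.095135 = 3.407 kPa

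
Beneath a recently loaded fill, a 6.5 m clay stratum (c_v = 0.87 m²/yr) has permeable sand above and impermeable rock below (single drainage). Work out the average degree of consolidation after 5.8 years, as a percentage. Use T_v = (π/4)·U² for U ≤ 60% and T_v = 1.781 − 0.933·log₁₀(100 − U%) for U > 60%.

U ≈ 39 %

Drainage path length: H_d = H = 6.5 m (single drainage).
T_v = c_v·t/H_d² = 0.87×5.8/6.5² = 0.11943.
T_v = 0.11943 corresponds to the U ≤ 60% branch:
U = √(4T_v/π) = 0.39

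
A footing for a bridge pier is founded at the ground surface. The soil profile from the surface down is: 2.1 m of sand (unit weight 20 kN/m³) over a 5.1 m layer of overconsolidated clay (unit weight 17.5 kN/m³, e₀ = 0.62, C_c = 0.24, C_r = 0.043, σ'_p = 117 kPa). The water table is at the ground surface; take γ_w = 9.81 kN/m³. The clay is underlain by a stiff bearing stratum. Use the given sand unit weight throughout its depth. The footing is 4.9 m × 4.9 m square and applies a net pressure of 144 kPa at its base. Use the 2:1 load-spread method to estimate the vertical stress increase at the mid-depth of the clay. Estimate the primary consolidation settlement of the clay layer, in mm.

Mid-depth of clay below the ground surface: z = 2.1 + 5.1/2 = 4.65 m.
Total vertical stress at mid-clay: σ_v = 20×2.1 + 17.5×2.55 = 86.625 kPa.
Pore pressure: u = 9.81×(4.65 − 0) = 45.617 kPa.
Initial effective stress: σ'_0 = σ_v − u = 86.625 − 45.617 = 41.008 kPa.
Stress increase at mid-clay by the 2:1 spreading method:
Δσ = qBL/((B+z)(L+z)) = 144×4.9×4.9/((4.9+4.65)(4.9+4.65)) = 37.909 kPa
Final effective stress: σ'_f = 41.008 + 37.909 = 78.917 kPa.
σ'_f = 78.917 ≤ σ'_p = 117 kPa, so the clay remains overconsolidated and only the recompression index applies:
S_c = C_r·H/(1+e₀)·log₁₀(σ'_f/σ'_0) = 0.043×5.1/1.62×log₁₀(78.917/41.008)
    = 0.13537 × 0.2843 = 0.03849 m

S_c ≈ 38.5 mm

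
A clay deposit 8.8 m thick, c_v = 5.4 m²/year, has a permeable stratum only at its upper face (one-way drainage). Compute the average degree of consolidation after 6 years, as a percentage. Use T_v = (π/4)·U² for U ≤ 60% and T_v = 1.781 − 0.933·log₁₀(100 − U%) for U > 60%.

Drainage path length: H_d = H = 8.8 m (single drainage).
T_v = c_v·t/H_d² = 5.4×6/8.8² = 0.41839.
T_v = 0.41839 corresponds to the U > 60% branch:
U = 1 − 10^((1.781 − T_v)/0.933)/100 = 0.7113

U ≈ 71.1 %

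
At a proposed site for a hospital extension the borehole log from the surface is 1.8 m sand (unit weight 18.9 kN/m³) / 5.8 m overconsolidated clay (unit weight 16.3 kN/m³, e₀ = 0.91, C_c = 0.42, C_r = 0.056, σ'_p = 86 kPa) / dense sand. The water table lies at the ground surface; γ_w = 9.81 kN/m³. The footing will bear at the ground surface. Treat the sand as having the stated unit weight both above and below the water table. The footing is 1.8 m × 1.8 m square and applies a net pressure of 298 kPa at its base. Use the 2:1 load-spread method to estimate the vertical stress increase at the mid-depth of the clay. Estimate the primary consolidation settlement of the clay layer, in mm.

S_c ≈ 37 mm

Mid-depth of clay below the ground surface: z = 1.8 + 5.8/2 = 4.7 m.
Total vertical stress at mid-clay: σ_v = 18.9×1.8 + 16.3×2.9 = 81.29 kPa.
Pore pressure: u = 9.81×(4.7 − 0) = 46.107 kPa.
Initial effective stress: σ'_0 = σ_v − u = 81.29 − 46.107 = 35.183 kPa.
Stress increase at mid-clay by the 2:1 spreading method:
Δσ = qBL/((B+z)(L+z)) = 298×1.8×1.8/((1.8+4.7)(1.8+4.7)) = 22.853 kPa
Final effective stress: σ'_f = 35.183 + 22.853 = 58.036 kPa.
σ'_f = 58.036 ≤ σ'_p = 86 kPa, so the clay remains overconsolidated and only the recompression index applies:
S_c = C_r·H/(1+e₀)·log₁₀(σ'_f/σ'_0) = 0.056×5.8/1.91×log₁₀(58.036/35.183)
    = 0.17005 × 0.21736 = 0.03696 m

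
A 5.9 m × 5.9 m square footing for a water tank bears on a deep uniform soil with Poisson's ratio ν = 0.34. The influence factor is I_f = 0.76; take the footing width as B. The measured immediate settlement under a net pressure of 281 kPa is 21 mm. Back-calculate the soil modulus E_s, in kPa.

E_s ≈ 53100 kPa

S_e = q·B·(1−ν²)/E_s · I_f  ⇒  E_s = q·B·(1−ν²)·I_f / S_e.
E_s = 281 × 5.9 × 0.8844 × 0.76 / 0.021 = 53060 kPa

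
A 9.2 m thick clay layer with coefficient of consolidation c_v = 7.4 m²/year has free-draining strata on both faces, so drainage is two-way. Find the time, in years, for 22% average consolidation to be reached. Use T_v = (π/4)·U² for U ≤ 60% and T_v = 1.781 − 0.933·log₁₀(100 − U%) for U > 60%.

Drainage path length: H_d = H/2 = 4.6 m (double drainage).
U ≤ 60%: T_v = (π/4)·U² = (π/4)×0.22² = 0.038013.
t = T_v·H_d²/c_v = 0.038013×4.6²/7.4 = 0.1087 years.

t ≈ 0.109 years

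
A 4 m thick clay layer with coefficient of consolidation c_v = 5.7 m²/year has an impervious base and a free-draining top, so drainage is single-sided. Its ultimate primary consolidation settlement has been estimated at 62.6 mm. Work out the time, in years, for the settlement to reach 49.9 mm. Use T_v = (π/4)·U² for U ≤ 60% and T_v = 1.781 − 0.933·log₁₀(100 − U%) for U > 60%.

Drainage path length: H_d = H = 4 m (single drainage).
U = S(t)/S_ult = 49.9/62.6 = 0.7971.
U > 60%: T_v = 1.781 − 0.933·log₁₀(100 − 79.712) = 0.56135.
t = T_v·H_d²/c_v = 0.56135×4²/5.7 = 1.576 years.

t ≈ 1.58 years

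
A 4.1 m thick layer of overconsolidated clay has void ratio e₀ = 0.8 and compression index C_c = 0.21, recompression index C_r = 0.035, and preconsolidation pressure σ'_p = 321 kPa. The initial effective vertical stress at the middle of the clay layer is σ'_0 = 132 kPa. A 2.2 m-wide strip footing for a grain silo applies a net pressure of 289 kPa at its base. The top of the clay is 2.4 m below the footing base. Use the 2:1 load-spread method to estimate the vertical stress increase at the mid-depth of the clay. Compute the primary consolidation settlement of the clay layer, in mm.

S_c ≈ 18.9 mm

Mid-depth of clay below the footing base: z = 2.4 + 4.1/2 = 4.45 m.
Stress increase at mid-clay by the 2:1 spreading method:
Δσ = qB/(B+z) = 289×2.2/(2.2+4.45) = 95.609 kPa
Final effective stress: σ'_f = 132 + 95.609 = 227.61 kPa.
σ'_f = 227.61 ≤ σ'_p = 321 kPa, so the clay remains overconsolidated and only the recompression index applies:
S_c = C_r·H/(1+e₀)·log₁₀(σ'_f/σ'_0) = 0.035×4.1/1.8×log₁₀(227.61/132)
    = 0.079723 × 0.23662 = 0.01886 m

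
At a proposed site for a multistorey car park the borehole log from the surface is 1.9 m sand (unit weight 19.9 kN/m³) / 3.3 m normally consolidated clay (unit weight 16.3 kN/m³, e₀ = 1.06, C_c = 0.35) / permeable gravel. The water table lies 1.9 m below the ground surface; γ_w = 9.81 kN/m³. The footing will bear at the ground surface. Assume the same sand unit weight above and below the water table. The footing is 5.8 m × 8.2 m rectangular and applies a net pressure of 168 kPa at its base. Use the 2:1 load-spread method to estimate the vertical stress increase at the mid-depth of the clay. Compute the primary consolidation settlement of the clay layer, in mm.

S_c ≈ 223 mm

Mid-depth of clay below the ground surface: z = 1.9 + 3.3/2 = 3.55 m.
Total vertical stress at mid-clay: σ_v = 19.9×1.9 + 16.3×1.65 = 64.705 kPa.
Pore pressure: u = 9.81×(3.55 − 1.9) = 16.186 kPa.
Initial effective stress: σ'_0 = σ_v − u = 64.705 − 16.186 = 48.519 kPa.
Stress increase at mid-clay by the 2:1 spreading method:
Δσ = qBL/((B+z)(L+z)) = 168×5.8×8.2/((5.8+3.55)(8.2+3.55)) = 72.728 kPa
Final effective stress: σ'_f = σ'_0 + Δσ = 48.519 + 72.728 = 121.25 kPa.
Normally consolidated clay, so the full stress increment lies on the virgin compression line:
S_c = C_c·H/(1+e₀)·log₁₀(σ'_f/σ'_0) = 0.35×3.3/(1+1.06)×log₁₀(121.25/48.519)
    = 0.56068 × 0.39777 = 0.223 m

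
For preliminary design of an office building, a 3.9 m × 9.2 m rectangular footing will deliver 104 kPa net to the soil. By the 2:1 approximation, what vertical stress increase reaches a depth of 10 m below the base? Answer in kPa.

Δσ_z ≈ 14 kPa

By the 2:1 method the load spreads at 1 horizontal : 2 vertical, so at depth z the loaded area has grown by z in each plan dimension:
Δσ = qBL/((B+z)(L+z)) = 104×3.9×9.2/((3.9+10)(9.2+10)) = 13.982 kPa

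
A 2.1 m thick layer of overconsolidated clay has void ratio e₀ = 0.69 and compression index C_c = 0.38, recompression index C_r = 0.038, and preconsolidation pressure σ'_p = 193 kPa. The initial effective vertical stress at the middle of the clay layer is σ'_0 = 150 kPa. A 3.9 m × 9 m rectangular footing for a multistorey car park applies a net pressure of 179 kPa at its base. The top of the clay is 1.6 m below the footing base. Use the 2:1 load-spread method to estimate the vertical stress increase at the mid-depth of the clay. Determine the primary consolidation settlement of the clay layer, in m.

S_c ≈ 0.0432 m

Mid-depth of clay below the footing base: z = 1.6 + 2.1/2 = 2.65 m.
Stress increase at mid-clay by the 2:1 spreading method:
Δσ = qBL/((B+z)(L+z)) = 179×3.9×9/((3.9+2.65)(9+2.65)) = 82.337 kPa
Final effective stress: σ'_f = 150 + 82.337 = 232.34 kPa.
σ'_f = 232.34 > σ'_p = 193 kPa, so the stress path crosses the preconsolidation pressure — recompression up to σ'_p, then virgin compression beyond:
S_c = H/(1+e₀)·[C_r·log₁₀(σ'_p/σ'_0) + C_c·log₁₀(σ'_f/σ'_p)]
    = 2.1/1.69 × [0.038×log₁₀(193/150) + 0.38×log₁₀(232.34/193)]
    = 1.2426 × [0.0041597 + 0.030615] = 0.04321 m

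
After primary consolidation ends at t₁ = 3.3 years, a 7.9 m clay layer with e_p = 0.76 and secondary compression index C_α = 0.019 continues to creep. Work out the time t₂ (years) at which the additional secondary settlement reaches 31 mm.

t₂ ≈ 7.62 years

S_s = C_α·H/(1+e_p)·log₁₀(t₂/t₁) ⇒ log₁₀(t₂/t₁) = S_s·(1+e_p)/(C_α·H).
log₁₀(t₂/t₁) = 0.031 × (1+0.76) / (0.019×7.9) = 0.3635
t₂ = t₁ × 10^0.3635 = 3.3 × 2.309 = 7.621 years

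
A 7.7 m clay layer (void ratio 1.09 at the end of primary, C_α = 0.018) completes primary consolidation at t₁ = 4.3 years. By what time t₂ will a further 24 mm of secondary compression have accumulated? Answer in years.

S_s = C_α·H/(1+e_p)·log₁₀(t₂/t₁) ⇒ log₁₀(t₂/t₁) = S_s·(1+e_p)/(C_α·H).
log₁₀(t₂/t₁) = 0.024 × (1+1.09) / (0.018×7.7) = 0.3619
t₂ = t₁ × 10^0.3619 = 4.3 × 2.301 = 9.894 years

t₂ ≈ 9.89 years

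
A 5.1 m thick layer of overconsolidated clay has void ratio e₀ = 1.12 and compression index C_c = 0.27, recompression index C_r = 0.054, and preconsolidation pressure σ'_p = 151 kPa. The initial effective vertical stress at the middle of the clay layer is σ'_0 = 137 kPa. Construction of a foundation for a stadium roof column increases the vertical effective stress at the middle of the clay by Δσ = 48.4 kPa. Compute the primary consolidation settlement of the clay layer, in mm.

S_c ≈ 63.4 mm

Final effective stress: σ'_f = 137 + 48.4 = 185.4 kPa.
σ'_f = 185.4 > σ'_p = 151 kPa, so the stress path crosses the preconsolidation pressure — recompression up to σ'_p, then virgin compression beyond:
S_c = H/(1+e₀)·[C_r·log₁₀(σ'_p/σ'_0) + C_c·log₁₀(σ'_f/σ'_p)]
    = 5.1/2.12 × [0.054×log₁₀(151/137) + 0.27×log₁₀(185.4/151)]
    = 2.4057 × [0.0022818 + 0.024066] = 0.06338 m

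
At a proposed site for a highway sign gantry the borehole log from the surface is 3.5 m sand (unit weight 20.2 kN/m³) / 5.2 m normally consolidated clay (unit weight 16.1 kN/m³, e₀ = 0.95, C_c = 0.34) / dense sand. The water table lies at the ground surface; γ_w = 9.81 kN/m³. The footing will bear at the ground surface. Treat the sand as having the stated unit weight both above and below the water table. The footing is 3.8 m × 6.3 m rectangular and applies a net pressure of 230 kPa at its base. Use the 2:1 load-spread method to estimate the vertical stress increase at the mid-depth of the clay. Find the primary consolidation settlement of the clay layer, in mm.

S_c ≈ 242 mm

Mid-depth of clay below the ground surface: z = 3.5 + 5.2/2 = 6.1 m.
Total vertical stress at mid-clay: σ_v = 20.2×3.5 + 16.1×2.6 = 112.56 kPa.
Pore pressure: u = 9.81×(6.1 − 0) = 59.841 kPa.
Initial effective stress: σ'_0 = σ_v − u = 112.56 − 59.841 = 52.719 kPa.
Stress increase at mid-clay by the 2:1 spreading method:
Δσ = qBL/((B+z)(L+z)) = 230×3.8×6.3/((3.8+6.1)(6.3+6.1)) = 44.853 kPa
Final effective stress: σ'_f = σ'_0 + Δσ = 52.719 + 44.853 = 97.572 kPa.
Normally consolidated clay, so the full stress increment lies on the virgin compression line:
S_c = C_c·H/(1+e₀)·log₁₀(σ'_f/σ'_0) = 0.34×5.2/(1+0.95)×log₁₀(97.572/52.719)
    = 0.90667 × 0.26736 = 0.2424 m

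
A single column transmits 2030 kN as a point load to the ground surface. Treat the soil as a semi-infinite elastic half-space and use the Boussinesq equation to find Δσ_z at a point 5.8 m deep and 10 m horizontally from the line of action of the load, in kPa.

Boussinesq vertical stress below a point load on an elastic half-space:
Δσ_z = 3P/(2πz²) · [1 + (r/z)²]^(−5/2)
r/z = 10/5.8 = 1.7241; [1+(r/z)²]^(−5/2) = 0.031791.
Δσ_z = 3×2030/(2π×5.8²) × 0.031791 = 28.813 × 0.031791 = 0.916 kPa

Δσ_z ≈ 0.916 kPa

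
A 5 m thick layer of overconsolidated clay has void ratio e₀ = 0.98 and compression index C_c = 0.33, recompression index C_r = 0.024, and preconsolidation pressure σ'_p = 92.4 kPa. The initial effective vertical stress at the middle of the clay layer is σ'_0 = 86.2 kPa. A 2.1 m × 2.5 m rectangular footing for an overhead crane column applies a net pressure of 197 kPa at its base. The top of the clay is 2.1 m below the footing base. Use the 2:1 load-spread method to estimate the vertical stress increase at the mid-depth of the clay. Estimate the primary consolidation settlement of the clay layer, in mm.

S_c ≈ 58.1 mm

Mid-depth of clay below the footing base: z = 2.1 + 5/2 = 4.6 m.
Stress increase at mid-clay by the 2:1 spreading method:
Δσ = qBL/((B+z)(L+z)) = 197×2.1×2.5/((2.1+4.6)(2.5+4.6)) = 21.742 kPa
Final effective stress: σ'_f = 86.2 + 21.742 = 107.94 kPa.
σ'_f = 107.94 > σ'_p = 92.4 kPa, so the stress path crosses the preconsolidation pressure — recompression up to σ'_p, then virgin compression beyond:
S_c = H/(1+e₀)·[C_r·log₁₀(σ'_p/σ'_0) + C_c·log₁₀(σ'_f/σ'_p)]
    = 5/1.98 × [0.024×log₁₀(92.4/86.2) + 0.33×log₁₀(107.94/92.4)]
    = 2.5253 × [0.00072395 + 0.022278] = 0.05809 m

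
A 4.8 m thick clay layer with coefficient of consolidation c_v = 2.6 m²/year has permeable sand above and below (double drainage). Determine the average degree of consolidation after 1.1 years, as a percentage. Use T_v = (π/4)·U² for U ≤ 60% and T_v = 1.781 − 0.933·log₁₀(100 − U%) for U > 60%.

U ≈ 76.2 %

Drainage path length: H_d = H/2 = 2.4 m (double drainage).
T_v = c_v·t/H_d² = 2.6×1.1/2.4² = 0.49653.
T_v = 0.49653 corresponds to the U > 60% branch:
U = 1 − 10^((1.781 − T_v)/0.933)/100 = 0.7619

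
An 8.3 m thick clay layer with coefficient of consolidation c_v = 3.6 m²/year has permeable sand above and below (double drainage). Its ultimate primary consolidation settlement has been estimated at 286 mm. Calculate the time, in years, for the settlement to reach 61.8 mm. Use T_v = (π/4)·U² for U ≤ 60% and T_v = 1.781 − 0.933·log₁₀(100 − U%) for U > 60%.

t ≈ 0.175 years

Drainage path length: H_d = H/2 = 4.15 m (double drainage).
U = S(t)/S_ult = 61.8/286 = 0.2161.
U ≤ 60%: T_v = (π/4)·U² = (π/4)×0.21608² = 0.036672.
t = T_v·H_d²/c_v = 0.036672×4.15²/3.6 = 0.1754 years.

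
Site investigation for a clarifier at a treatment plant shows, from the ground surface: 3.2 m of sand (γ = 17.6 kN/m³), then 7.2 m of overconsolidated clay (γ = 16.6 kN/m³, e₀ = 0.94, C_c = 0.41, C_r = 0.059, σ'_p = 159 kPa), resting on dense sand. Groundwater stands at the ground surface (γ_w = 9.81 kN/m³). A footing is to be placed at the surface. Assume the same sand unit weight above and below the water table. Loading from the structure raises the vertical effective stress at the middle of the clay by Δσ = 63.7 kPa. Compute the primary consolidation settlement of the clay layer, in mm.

S_c ≈ 78.8 mm

Mid-depth of clay below the ground surface: z = 3.2 + 7.2/2 = 6.8 m.
Total vertical stress at mid-clay: σ_v = 17.6×3.2 + 16.6×3.6 = 116.08 kPa.
Pore pressure: u = 9.81×(6.8 − 0) = 66.708 kPa.
Initial effective stress: σ'_0 = σ_v − u = 116.08 − 66.708 = 49.372 kPa.
Final effective stress: σ'_f = 49.372 + 63.7 = 113.07 kPa.
σ'_f = 113.07 ≤ σ'_p = 159 kPa, so the clay remains overconsolidated and only the recompression index applies:
S_c = C_r·H/(1+e₀)·log₁₀(σ'_f/σ'_0) = 0.059×7.2/1.94×log₁₀(113.07/49.372)
    = 0.21897 × 0.35987 = 0.0788 m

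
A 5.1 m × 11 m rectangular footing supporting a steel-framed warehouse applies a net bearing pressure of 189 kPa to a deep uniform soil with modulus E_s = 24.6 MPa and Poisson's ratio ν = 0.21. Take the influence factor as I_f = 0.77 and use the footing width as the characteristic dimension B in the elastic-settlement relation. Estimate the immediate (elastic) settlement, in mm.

Immediate (elastic) settlement: S_e = q·B·(1−ν²)/E_s · I_f.
E_s = 24.6 MPa = 24600 kPa.
S_e = 189 × 5.1 × (1 − 0.21²) / 24600 × 0.77
    = 189 × 5.1 × 0.9559 / 24600 × 0.77
    = 0.02884 m = 28.84 mm

S_e ≈ 28.8 mm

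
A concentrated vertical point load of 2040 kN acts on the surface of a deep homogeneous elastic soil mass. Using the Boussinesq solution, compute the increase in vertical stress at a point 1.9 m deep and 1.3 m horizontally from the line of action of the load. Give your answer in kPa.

Δσ_z ≈ 103 kPa

Boussinesq vertical stress below a point load on an elastic half-space:
Δσ_z = 3P/(2πz²) · [1 + (r/z)²]^(−5/2)
r/z = 1.3/1.9 = 0.68421; [1+(r/z)²]^(−5/2) = 0.38289.
Δσ_z = 3×2040/(2π×1.9²) × 0.38289 = 269.81 × 0.38289 = 103.3 kPa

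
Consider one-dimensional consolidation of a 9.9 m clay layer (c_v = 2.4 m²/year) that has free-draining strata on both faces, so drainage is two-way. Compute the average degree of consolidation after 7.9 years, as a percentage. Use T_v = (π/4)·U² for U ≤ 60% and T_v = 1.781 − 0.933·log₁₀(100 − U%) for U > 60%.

Drainage path length: H_d = H/2 = 4.95 m (double drainage).
T_v = c_v·t/H_d² = 2.4×7.9/4.95² = 0.7738.
T_v = 0.7738 corresponds to the U > 60% branch:
U = 1 − 10^((1.781 − T_v)/0.933)/100 = 0.8799

U ≈ 88 %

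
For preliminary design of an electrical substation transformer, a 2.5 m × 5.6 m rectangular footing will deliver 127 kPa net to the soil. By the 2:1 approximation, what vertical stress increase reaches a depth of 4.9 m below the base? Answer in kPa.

Δσ_z ≈ 22.9 kPa

By the 2:1 method the load spreads at 1 horizontal : 2 vertical, so at depth z the loaded area has grown by z in each plan dimension:
Δσ = qBL/((B+z)(L+z)) = 127×2.5×5.6/((2.5+4.9)(5.6+4.9)) = 22.883 kPa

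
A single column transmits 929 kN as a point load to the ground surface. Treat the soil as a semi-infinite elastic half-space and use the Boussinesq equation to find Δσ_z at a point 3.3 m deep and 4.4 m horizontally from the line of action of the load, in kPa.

Boussinesq vertical stress below a point load on an elastic half-space:
Δσ_z = 3P/(2πz²) · [1 + (r/z)²]^(−5/2)
r/z = 4.4/3.3 = 1.3333; [1+(r/z)²]^(−5/2) = 0.07776.
Δσ_z = 3×929/(2π×3.3²) × 0.07776 = 40.731 × 0.07776 = 3.167 kPa

Δσ_z ≈ 3.17 kPa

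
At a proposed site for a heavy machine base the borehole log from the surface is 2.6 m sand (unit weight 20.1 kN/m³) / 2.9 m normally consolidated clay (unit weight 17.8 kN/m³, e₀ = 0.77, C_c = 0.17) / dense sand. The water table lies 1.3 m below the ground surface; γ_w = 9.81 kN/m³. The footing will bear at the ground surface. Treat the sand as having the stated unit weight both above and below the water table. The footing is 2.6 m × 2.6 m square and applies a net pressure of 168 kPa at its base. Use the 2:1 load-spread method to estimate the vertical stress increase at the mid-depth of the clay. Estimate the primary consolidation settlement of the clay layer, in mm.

Mid-depth of clay below the ground surface: z = 2.6 + 2.9/2 = 4.05 m.
Total vertical stress at mid-clay: σ_v = 20.1×2.6 + 17.8×1.45 = 78.07 kPa.
Pore pressure: u = 9.81×(4.05 − 1.3) = 26.978 kPa.
Initial effective stress: σ'_0 = σ_v − u = 78.07 − 26.978 = 51.092 kPa.
Stress increase at mid-clay by the 2:1 spreading method:
Δσ = qBL/((B+z)(L+z)) = 168×2.6×2.6/((2.6+4.05)(2.6+4.05)) = 25.681 kPa
Final effective stress: σ'_f = σ'_0 + Δσ = 51.092 + 25.681 = 76.773 kPa.
Normally consolidated clay, so the full stress increment lies on the virgin compression line:
S_c = C_c·H/(1+e₀)·log₁₀(σ'_f/σ'_0) = 0.17×2.9/(1+0.77)×log₁₀(76.773/51.092)
    = 0.27853 × 0.17686 = 0.04926 m

S_c ≈ 49.3 mm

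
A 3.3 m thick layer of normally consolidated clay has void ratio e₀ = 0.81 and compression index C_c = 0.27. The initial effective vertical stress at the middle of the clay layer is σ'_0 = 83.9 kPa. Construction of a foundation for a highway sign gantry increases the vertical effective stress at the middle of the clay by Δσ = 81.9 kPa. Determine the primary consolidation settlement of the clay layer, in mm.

Final effective stress: σ'_f = σ'_0 + Δσ = 83.9 + 81.9 = 165.8 kPa.
Normally consolidated clay, so the full stress increment lies on the virgin compression line:
S_c = C_c·H/(1+e₀)·log₁₀(σ'_f/σ'_0) = 0.27×3.3/(1+0.81)×log₁₀(165.8/83.9)
    = 0.49227 × 0.29582 = 0.1456 m

S_c ≈ 146 mm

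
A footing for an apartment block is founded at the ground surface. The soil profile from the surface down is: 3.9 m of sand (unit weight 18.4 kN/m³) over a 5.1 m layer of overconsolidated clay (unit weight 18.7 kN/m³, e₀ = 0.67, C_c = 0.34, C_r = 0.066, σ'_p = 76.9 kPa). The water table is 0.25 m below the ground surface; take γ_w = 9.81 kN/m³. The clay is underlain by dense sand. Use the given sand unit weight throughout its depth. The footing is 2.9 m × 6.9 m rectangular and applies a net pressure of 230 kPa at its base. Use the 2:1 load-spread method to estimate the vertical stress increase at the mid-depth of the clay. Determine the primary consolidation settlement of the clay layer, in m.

Mid-depth of clay below the ground surface: z = 3.9 + 5.1/2 = 6.45 m.
Total vertical stress at mid-clay: σ_v = 18.4×3.9 + 18.7×2.55 = 119.44 kPa.
Pore pressure: u = 9.81×(6.45 − 0.25) = 60.822 kPa.
Initial effective stress: σ'_0 = σ_v − u = 119.44 − 60.822 = 58.618 kPa.
Stress increase at mid-clay by the 2:1 spreading method:
Δσ = qBL/((B+z)(L+z)) = 230×2.9×6.9/((2.9+6.45)(6.9+6.45)) = 36.871 kPa
Final effective stress: σ'_f = 58.618 + 36.871 = 95.489 kPa.
σ'_f = 95.489 > σ'_p = 76.9 kPa, so the stress path crosses the preconsolidation pressure — recompression up to σ'_p, then virgin compression beyond:
S_c = H/(1+e₀)·[C_r·log₁₀(σ'_p/σ'_0) + C_c·log₁₀(σ'_f/σ'_p)]
    = 5.1/1.67 × [0.066×log₁₀(76.9/58.618) + 0.34×log₁₀(95.489/76.9)]
    = 3.0539 × [0.0077811 + 0.031969] = 0.1214 m

S_c ≈ 0.121 m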